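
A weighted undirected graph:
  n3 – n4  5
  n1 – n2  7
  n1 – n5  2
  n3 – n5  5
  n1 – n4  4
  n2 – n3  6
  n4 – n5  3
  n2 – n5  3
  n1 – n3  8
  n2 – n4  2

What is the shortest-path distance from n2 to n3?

A few of the n2→n3 routes:
n2→n3: 6
n2→n5→n4→n3: 3 + 3 + 5 = 11
n2→n5→n3: 3 + 5 = 8
n2→n4→n5→n3: 2 + 3 + 5 = 10
n2→n4→n3: 2 + 5 = 7
Best route has total 6.

6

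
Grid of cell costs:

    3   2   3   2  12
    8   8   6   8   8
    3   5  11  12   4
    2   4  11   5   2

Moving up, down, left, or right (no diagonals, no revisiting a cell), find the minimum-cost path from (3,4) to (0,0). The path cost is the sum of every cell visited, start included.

32

Take [3,4] → [2,4] → [1,4] → [1,3] → [0,3] → [0,2] → [0,1] → [0,0] for a total of 2 + 4 + 8 + 8 + 2 + 3 + 2 + 3 = 32.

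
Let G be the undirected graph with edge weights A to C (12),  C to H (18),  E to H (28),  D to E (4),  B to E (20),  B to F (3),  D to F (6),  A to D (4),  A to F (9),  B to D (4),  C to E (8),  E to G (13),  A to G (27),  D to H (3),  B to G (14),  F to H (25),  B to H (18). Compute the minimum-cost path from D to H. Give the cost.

3

Some routes from D to H:
D → H: 3
D → B → H: 4 + 18 = 22
D → F → B → H: 6 + 3 + 18 = 27
D → E → C → H: 4 + 8 + 18 = 30
Shortest: 3.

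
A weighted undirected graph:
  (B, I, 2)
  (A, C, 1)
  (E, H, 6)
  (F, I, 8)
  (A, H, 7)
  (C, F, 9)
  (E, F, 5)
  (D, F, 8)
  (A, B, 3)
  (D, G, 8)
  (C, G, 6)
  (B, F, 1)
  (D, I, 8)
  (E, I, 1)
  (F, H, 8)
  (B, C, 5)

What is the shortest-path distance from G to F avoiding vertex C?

16

Comparing a few candidate routes:
G → D → I → E → F: 8 + 8 + 1 + 5 = 22
G → D → F: 8 + 8 = 16
G → D → I → B → F: 8 + 8 + 2 + 1 = 19
Best route has total 16.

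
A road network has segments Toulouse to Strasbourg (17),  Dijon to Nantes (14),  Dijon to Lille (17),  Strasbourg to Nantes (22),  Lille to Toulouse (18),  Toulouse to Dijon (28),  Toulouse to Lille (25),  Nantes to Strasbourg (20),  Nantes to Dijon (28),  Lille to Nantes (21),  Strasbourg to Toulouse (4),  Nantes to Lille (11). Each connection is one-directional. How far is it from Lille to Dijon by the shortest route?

46

Paths from Lille to Dijon:
Lille - Toulouse - Strasbourg - Nantes - Dijon: 18 + 17 + 22 + 28 = 85
Lille - Nantes - Dijon: 21 + 28 = 49
Lille - Toulouse - Dijon: 18 + 28 = 46
Lille - Nantes - Strasbourg - Toulouse - Dijon: 21 + 20 + 4 + 28 = 73
Shortest: 46 km.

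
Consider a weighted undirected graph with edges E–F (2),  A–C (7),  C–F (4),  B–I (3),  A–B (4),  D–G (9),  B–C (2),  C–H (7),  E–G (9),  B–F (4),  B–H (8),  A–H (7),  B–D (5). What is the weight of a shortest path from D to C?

Comparing a few candidate routes:
D-B-A-C: 5 + 4 + 7 = 16
D-B-C: 5 + 2 = 7
D-B-F-C: 5 + 4 + 4 = 13
Shortest: 7.

7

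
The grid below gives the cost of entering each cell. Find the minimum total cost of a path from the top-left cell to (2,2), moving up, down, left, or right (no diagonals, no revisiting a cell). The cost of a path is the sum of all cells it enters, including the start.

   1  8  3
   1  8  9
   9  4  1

15

Best path: [0,0] → [1,0] → [1,1] → [2,1] → [2,2]
Cost: 1 + 1 + 8 + 4 + 1 = 15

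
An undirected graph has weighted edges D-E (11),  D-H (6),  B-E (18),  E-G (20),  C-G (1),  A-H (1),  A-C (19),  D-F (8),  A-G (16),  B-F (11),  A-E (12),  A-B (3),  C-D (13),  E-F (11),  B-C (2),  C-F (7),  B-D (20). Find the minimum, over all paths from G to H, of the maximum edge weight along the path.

Some routes from G to H:
G - C - B - A - H: max(1, 2, 3, 1) = 3
G - C - F - D - H: max(1, 7, 8, 6) = 8
G - C - B - F - D - H: max(1, 2, 11, 8, 6) = 11
The minimum achievable maximum is 3.

3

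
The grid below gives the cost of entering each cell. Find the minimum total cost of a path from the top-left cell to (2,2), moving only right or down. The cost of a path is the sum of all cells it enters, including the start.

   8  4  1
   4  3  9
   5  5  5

25

Take (0,0) -> (0,1) -> (1,1) -> (2,1) -> (2,2) for a total of 8 + 4 + 3 + 5 + 5 = 25.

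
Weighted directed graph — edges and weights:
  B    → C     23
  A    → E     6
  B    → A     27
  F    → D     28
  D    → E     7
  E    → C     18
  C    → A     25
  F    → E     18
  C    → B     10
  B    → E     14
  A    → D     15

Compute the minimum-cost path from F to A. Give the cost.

Routes from F to A:
F - E - C - A: 18 + 18 + 25 = 61
F - D - E - C - B - A: 28 + 7 + 18 + 10 + 27 = 90
F - E - C - B - A: 18 + 18 + 10 + 27 = 73
F - D - E - C - A: 28 + 7 + 18 + 25 = 78
Best route has total 61.

61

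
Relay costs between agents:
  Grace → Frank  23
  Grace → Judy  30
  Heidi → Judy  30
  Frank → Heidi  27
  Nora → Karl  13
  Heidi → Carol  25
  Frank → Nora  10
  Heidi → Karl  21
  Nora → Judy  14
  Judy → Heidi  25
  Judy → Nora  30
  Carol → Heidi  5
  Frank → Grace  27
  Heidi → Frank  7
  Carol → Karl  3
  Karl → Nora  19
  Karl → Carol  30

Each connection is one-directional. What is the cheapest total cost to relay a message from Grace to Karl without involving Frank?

73

Paths from Grace to Karl avoiding Frank:
Grace -> Judy -> Heidi -> Carol -> Karl: 30 + 25 + 25 + 3 = 83
Grace -> Judy -> Nora -> Karl: 30 + 30 + 13 = 73
Grace -> Judy -> Heidi -> Karl: 30 + 25 + 21 = 76
Shortest: 73.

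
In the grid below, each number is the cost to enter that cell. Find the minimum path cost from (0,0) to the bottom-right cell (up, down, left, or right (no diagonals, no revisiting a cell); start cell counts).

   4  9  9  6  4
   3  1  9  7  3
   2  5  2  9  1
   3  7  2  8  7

32

Best path: [0,0]→[1,0]→[1,1]→[2,1]→[2,2]→[2,3]→[2,4]→[3,4]
Cost: 4 + 3 + 1 + 5 + 2 + 9 + 1 + 7 = 32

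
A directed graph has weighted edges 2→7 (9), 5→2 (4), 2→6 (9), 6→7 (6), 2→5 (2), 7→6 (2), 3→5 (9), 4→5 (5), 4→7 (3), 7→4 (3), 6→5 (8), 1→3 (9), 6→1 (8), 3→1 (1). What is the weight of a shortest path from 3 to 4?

25

Candidate routes:
3 -> 5 -> 2 -> 7 -> 4: 9 + 4 + 9 + 3 = 25
3 -> 5 -> 2 -> 6 -> 7 -> 4: 9 + 4 + 9 + 6 + 3 = 31
Best route has total 25.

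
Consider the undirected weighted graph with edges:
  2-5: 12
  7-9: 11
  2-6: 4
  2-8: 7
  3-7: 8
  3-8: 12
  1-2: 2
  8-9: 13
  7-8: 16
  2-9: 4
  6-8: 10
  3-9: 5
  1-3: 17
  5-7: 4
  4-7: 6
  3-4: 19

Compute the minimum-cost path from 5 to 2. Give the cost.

12

Comparing a few candidate routes:
5-7-8-2: 4 + 16 + 7 = 27
5-7-3-8-2: 4 + 8 + 12 + 7 = 31
5-7-3-1-2: 4 + 8 + 17 + 2 = 31
5-7-9-2: 4 + 11 + 4 = 19
5-7-3-9-2: 4 + 8 + 5 + 4 = 21
5-2: 12
Best route has total 12.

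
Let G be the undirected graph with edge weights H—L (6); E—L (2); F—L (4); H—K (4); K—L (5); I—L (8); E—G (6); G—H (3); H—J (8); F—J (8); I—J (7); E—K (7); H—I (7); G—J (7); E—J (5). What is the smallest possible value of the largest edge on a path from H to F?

5

Checking several routes:
H-K-L-F: max(4, 5, 4) = 5
H-I-J-E-K-L-F: max(7, 7, 5, 7, 5, 4) = 7
H-I-J-E-L-F: max(7, 7, 5, 2, 4) = 7
H-G-E-L-F: max(3, 6, 2, 4) = 6
H-L-F: max(6, 4) = 6
The minimum achievable maximum is 5.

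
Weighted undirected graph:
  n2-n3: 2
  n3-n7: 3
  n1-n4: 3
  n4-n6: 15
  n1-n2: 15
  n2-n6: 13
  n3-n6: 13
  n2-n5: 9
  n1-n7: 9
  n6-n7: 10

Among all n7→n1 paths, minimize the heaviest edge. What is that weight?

9

A few of the n7→n1 routes:
n7-n3-n2-n1: max(3, 2, 15) = 15
n7-n1: max(9) = 9
n7-n6-n3-n2-n1: max(10, 13, 2, 15) = 15
n7-n6-n2-n1: max(10, 13, 15) = 15
n7-n3-n2-n6-n4-n1: max(3, 2, 13, 15, 3) = 15
n7-n6-n4-n1: max(10, 15, 3) = 15
Best route has worst link 9.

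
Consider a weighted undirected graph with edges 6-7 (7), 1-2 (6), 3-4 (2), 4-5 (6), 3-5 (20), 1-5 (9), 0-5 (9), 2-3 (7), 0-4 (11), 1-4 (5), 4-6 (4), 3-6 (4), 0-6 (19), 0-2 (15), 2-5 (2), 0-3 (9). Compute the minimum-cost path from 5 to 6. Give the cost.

10

Comparing a few candidate routes:
5 → 2 → 1 → 4 → 6: 2 + 6 + 5 + 4 = 17
5 → 4 → 6: 6 + 4 = 10
5 → 4 → 3 → 6: 6 + 2 + 4 = 12
5 → 2 → 3 → 6: 2 + 7 + 4 = 13
5 → 2 → 3 → 4 → 6: 2 + 7 + 2 + 4 = 15
Shortest: 10.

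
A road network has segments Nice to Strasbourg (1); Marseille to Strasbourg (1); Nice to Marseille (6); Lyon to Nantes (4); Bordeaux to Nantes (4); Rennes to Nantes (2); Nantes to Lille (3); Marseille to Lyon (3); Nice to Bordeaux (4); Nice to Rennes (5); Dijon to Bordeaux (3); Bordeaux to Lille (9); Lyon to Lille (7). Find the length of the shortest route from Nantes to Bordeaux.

Some routes from Nantes to Bordeaux:
Nantes-Rennes-Nice-Bordeaux: 2 + 5 + 4 = 11
Nantes-Bordeaux: 4
Nantes-Lyon-Marseille-Nice-Bordeaux: 4 + 3 + 6 + 4 = 17
Nantes-Lille-Lyon-Marseille-Strasbourg-Nice-Bordeaux: 3 + 7 + 3 + 1 + 1 + 4 = 19
Nantes-Lille-Bordeaux: 3 + 9 = 12
Nantes-Lyon-Marseille-Strasbourg-Nice-Bordeaux: 4 + 3 + 1 + 1 + 4 = 13
The minimum is 4 km.

4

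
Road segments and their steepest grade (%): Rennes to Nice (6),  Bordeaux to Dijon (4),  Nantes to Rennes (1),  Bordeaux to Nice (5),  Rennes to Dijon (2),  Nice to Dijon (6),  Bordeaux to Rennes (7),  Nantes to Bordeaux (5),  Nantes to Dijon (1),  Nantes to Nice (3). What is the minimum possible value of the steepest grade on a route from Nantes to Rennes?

1

Some routes from Nantes to Rennes:
Nantes-Nice-Rennes: max(3, 6) = 6
Nantes-Dijon-Rennes: max(1, 2) = 2
Nantes-Nice-Bordeaux-Dijon-Rennes: max(3, 5, 4, 2) = 5
Nantes-Nice-Dijon-Rennes: max(3, 6, 2) = 6
Nantes-Bordeaux-Dijon-Rennes: max(5, 4, 2) = 5
Nantes-Rennes: max(1) = 1
The minimum achievable maximum is 1%.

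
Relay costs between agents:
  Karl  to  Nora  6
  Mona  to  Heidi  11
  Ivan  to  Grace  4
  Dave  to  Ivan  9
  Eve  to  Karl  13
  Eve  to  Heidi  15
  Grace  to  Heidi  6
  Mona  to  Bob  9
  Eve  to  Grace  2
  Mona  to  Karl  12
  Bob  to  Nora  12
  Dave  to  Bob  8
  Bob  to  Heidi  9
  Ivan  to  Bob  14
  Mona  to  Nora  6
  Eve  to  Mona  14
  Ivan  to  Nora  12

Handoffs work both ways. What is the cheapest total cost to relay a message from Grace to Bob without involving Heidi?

18

Comparing a few candidate routes:
Grace → Ivan → Nora → Bob: 4 + 12 + 12 = 28
Grace → Ivan → Dave → Bob: 4 + 9 + 8 = 21
Grace → Eve → Mona → Bob: 2 + 14 + 9 = 25
Grace → Ivan → Bob: 4 + 14 = 18
Grace → Ivan → Nora → Mona → Bob: 4 + 12 + 6 + 9 = 31
Grace → Eve → Karl → Nora → Bob: 2 + 13 + 6 + 12 = 33
Best route has total 18.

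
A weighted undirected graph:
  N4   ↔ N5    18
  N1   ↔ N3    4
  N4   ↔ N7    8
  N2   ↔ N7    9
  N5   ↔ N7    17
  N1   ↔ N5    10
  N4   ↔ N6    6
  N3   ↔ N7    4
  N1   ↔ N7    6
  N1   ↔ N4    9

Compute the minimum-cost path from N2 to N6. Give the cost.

23

Some routes from N2 to N6:
N2 -> N7 -> N5 -> N4 -> N6: 9 + 17 + 18 + 6 = 50
N2 -> N7 -> N3 -> N1 -> N4 -> N6: 9 + 4 + 4 + 9 + 6 = 32
N2 -> N7 -> N1 -> N5 -> N4 -> N6: 9 + 6 + 10 + 18 + 6 = 49
N2 -> N7 -> N1 -> N4 -> N6: 9 + 6 + 9 + 6 = 30
N2 -> N7 -> N4 -> N6: 9 + 8 + 6 = 23
The minimum is 23.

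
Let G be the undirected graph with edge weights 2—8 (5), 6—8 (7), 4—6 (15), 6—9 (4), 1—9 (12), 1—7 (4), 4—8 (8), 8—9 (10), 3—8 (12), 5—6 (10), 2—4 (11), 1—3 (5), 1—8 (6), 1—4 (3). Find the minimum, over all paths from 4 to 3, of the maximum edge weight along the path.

A few of the 4→3 routes:
4→1→9→8→3: max(3, 12, 10, 12) = 12
4→1→3: max(3, 5) = 5
4→2→8→1→3: max(11, 5, 6, 5) = 11
4→1→9→6→8→3: max(3, 12, 4, 7, 12) = 12
4→1→8→3: max(3, 6, 12) = 12
4→8→1→3: max(8, 6, 5) = 8
The minimum achievable maximum is 5.

5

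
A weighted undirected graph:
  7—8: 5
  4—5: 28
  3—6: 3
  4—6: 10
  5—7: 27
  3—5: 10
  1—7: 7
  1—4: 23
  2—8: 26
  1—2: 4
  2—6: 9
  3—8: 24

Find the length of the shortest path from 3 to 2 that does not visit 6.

40

Some routes from 3 to 2 avoiding 6:
3 - 8 - 2: 24 + 26 = 50
3 - 8 - 7 - 1 - 2: 24 + 5 + 7 + 4 = 40
3 - 5 - 7 - 8 - 2: 10 + 27 + 5 + 26 = 68
3 - 5 - 4 - 1 - 2: 10 + 28 + 23 + 4 = 65
3 - 5 - 7 - 1 - 2: 10 + 27 + 7 + 4 = 48
Best route has total 40.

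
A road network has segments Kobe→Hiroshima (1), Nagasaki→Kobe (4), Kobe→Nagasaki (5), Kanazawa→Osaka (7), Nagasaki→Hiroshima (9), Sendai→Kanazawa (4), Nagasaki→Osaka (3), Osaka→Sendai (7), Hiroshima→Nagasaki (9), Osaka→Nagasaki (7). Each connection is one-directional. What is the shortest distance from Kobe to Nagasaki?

5

Routes from Kobe to Nagasaki:
Kobe → Nagasaki: 5
Kobe → Hiroshima → Nagasaki: 1 + 9 = 10
The minimum is 5.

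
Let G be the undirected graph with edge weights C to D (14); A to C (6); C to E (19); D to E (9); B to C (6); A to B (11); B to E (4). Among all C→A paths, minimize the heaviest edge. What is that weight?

Candidate routes:
C→E→B→A: max(19, 4, 11) = 19
C→B→A: max(6, 11) = 11
C→A: max(6) = 6
C→D→E→B→A: max(14, 9, 4, 11) = 14
Smallest bottleneck: 6.

6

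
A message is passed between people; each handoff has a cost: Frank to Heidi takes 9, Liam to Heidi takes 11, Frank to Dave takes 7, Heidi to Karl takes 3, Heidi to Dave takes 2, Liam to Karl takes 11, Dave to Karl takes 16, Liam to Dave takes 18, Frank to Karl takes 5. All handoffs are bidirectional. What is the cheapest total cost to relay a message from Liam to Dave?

Comparing a few candidate routes:
Liam-Heidi-Karl-Frank-Dave: 11 + 3 + 5 + 7 = 26
Liam-Karl-Heidi-Dave: 11 + 3 + 2 = 16
Liam-Dave: 18
Liam-Heidi-Dave: 11 + 2 = 13
Liam-Heidi-Frank-Dave: 11 + 9 + 7 = 27
Liam-Karl-Frank-Dave: 11 + 5 + 7 = 23
The minimum is 13.

13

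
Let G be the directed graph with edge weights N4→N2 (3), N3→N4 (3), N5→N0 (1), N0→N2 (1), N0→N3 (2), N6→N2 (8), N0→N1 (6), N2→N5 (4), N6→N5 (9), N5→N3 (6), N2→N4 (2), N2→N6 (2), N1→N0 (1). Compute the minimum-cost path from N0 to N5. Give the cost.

Comparing a few candidate routes:
N0 → N3 → N4 → N2 → N5: 2 + 3 + 3 + 4 = 12
N0 → N2 → N6 → N5: 1 + 2 + 9 = 12
N0 → N2 → N5: 1 + 4 = 5
The minimum is 5.

5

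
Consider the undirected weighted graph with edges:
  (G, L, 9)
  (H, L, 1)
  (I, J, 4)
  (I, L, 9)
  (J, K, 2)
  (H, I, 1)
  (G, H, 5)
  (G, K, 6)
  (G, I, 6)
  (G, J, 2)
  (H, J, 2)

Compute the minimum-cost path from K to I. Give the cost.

5

Some routes from K to I:
K→J→I: 2 + 4 = 6
K→G→H→I: 6 + 5 + 1 = 12
K→J→G→H→I: 2 + 2 + 5 + 1 = 10
K→G→J→H→I: 6 + 2 + 2 + 1 = 11
K→J→G→I: 2 + 2 + 6 = 10
K→J→H→I: 2 + 2 + 1 = 5
Shortest: 5.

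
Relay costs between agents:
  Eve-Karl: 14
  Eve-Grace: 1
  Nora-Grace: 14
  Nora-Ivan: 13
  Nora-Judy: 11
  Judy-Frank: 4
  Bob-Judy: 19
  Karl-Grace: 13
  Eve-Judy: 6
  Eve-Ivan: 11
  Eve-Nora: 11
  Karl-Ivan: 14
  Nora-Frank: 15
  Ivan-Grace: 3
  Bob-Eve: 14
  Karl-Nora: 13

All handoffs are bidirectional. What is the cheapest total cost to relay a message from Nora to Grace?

12

A few of the Nora→Grace routes:
Nora - Judy - Eve - Grace: 11 + 6 + 1 = 18
Nora - Ivan - Eve - Grace: 13 + 11 + 1 = 25
Nora - Ivan - Grace: 13 + 3 = 16
Nora - Grace: 14
Nora - Eve - Grace: 11 + 1 = 12
Shortest: 12.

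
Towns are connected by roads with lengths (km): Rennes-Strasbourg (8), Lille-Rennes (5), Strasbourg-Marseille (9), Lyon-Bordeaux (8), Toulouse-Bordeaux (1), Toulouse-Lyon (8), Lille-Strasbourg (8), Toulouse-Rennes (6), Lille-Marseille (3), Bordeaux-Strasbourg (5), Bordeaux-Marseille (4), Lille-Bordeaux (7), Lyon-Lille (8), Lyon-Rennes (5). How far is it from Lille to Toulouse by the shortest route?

8

A few of the Lille→Toulouse routes:
Lille - Bordeaux - Toulouse: 7 + 1 = 8
Lille - Lyon - Bordeaux - Toulouse: 8 + 8 + 1 = 17
Lille - Marseille - Bordeaux - Toulouse: 3 + 4 + 1 = 8
Lille - Rennes - Toulouse: 5 + 6 = 11
Lille - Lyon - Toulouse: 8 + 8 = 16
Lille - Strasbourg - Bordeaux - Toulouse: 8 + 5 + 1 = 14
The minimum is 8 km.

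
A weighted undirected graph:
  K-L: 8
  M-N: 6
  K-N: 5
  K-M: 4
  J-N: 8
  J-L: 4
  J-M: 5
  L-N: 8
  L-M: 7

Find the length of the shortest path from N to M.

6

Comparing a few candidate routes:
N-L-M: 8 + 7 = 15
N-K-M: 5 + 4 = 9
N-J-M: 8 + 5 = 13
N-M: 6
The minimum is 6.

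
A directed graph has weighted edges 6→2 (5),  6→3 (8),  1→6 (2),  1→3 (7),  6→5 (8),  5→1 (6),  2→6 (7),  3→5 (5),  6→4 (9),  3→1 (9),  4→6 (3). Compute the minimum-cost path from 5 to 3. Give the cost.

13

Routes from 5 to 3:
5→1→6→3: 6 + 2 + 8 = 16
5→1→3: 6 + 7 = 13
The minimum is 13.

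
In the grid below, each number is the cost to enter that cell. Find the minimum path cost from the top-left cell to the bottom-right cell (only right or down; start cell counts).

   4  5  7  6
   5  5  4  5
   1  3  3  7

Cheapest: r0c0 r1c0 r2c0 r2c1 r2c2 r2c3
  4 + 5 + 1 + 3 + 3 + 7 = 23
For comparison, the top-then-right route costs 34.

23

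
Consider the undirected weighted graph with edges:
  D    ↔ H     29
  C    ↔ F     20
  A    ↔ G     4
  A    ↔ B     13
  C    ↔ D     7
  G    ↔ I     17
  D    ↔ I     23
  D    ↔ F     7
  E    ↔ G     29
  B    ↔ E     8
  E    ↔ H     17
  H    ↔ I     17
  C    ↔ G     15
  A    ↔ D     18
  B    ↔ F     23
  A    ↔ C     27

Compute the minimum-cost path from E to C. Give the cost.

Checking several routes:
E -> B -> F -> D -> C: 8 + 23 + 7 + 7 = 45
E -> G -> C: 29 + 15 = 44
E -> B -> A -> G -> C: 8 + 13 + 4 + 15 = 40
E -> B -> A -> D -> C: 8 + 13 + 18 + 7 = 46
Best route has total 40.

40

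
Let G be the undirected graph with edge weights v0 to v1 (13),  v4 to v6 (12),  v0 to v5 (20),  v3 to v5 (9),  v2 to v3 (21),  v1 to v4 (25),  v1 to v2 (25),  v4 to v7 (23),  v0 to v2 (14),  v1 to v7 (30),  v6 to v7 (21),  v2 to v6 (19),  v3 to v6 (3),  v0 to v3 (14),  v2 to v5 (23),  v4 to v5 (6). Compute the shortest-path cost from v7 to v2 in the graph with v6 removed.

Some routes from v7 to v2 avoiding v6:
v7 - v4 - v5 - v3 - v2: 23 + 6 + 9 + 21 = 59
v7 - v1 - v0 - v2: 30 + 13 + 14 = 57
v7 - v1 - v2: 30 + 25 = 55
v7 - v4 - v5 - v0 - v2: 23 + 6 + 20 + 14 = 63
v7 - v4 - v5 - v2: 23 + 6 + 23 = 52
Shortest: 52.

52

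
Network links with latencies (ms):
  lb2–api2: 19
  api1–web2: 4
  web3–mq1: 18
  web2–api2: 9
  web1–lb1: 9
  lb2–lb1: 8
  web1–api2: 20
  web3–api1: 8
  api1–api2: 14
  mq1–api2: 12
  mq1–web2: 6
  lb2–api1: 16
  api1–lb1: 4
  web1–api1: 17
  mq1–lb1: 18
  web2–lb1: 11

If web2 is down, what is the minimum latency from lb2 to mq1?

26

Checking several routes:
lb2 → lb1 → mq1: 8 + 18 = 26
lb2 → lb1 → api1 → web3 → mq1: 8 + 4 + 8 + 18 = 38
lb2 → api2 → mq1: 19 + 12 = 31
Shortest: 26 ms.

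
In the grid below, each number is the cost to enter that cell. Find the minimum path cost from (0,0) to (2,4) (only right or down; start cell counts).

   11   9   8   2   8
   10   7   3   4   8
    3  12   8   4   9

47

Best path: [0,0] [0,1] [0,2] [0,3] [1,3] [2,3] [2,4]
Cost: 11 + 9 + 8 + 2 + 4 + 4 + 9 = 47
(Top row then right column would cost 55.)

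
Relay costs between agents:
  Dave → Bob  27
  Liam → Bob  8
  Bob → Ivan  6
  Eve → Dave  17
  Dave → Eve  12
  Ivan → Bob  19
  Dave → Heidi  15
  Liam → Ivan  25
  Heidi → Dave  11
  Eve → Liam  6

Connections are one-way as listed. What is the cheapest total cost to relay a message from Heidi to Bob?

37

Candidate routes:
Heidi → Dave → Eve → Liam → Bob: 11 + 12 + 6 + 8 = 37
Heidi → Dave → Bob: 11 + 27 = 38
Heidi → Dave → Eve → Liam → Ivan → Bob: 11 + 12 + 6 + 25 + 19 = 73
Shortest: 37.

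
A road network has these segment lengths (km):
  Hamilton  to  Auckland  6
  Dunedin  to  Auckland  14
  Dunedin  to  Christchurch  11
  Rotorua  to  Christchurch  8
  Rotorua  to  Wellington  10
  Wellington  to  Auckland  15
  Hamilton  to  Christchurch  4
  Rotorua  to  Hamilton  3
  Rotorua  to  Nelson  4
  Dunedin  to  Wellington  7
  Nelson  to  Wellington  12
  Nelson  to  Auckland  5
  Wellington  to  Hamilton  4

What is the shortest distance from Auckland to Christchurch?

Checking several routes:
Auckland - Nelson - Rotorua - Christchurch: 5 + 4 + 8 = 17
Auckland - Wellington - Hamilton - Christchurch: 15 + 4 + 4 = 23
Auckland - Hamilton - Rotorua - Christchurch: 6 + 3 + 8 = 17
Auckland - Nelson - Wellington - Hamilton - Christchurch: 5 + 12 + 4 + 4 = 25
Auckland - Hamilton - Christchurch: 6 + 4 = 10
Auckland - Nelson - Rotorua - Hamilton - Christchurch: 5 + 4 + 3 + 4 = 16
Best route has total 10 km.

10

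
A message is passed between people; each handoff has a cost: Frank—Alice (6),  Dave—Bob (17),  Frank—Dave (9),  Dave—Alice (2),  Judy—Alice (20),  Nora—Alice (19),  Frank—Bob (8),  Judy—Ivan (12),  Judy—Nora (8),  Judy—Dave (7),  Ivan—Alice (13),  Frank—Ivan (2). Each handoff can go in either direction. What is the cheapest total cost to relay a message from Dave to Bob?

16

A few of the Dave→Bob routes:
Dave-Frank-Bob: 9 + 8 = 17
Dave-Alice-Ivan-Frank-Bob: 2 + 13 + 2 + 8 = 25
Dave-Bob: 17
Dave-Alice-Frank-Bob: 2 + 6 + 8 = 16
The minimum is 16.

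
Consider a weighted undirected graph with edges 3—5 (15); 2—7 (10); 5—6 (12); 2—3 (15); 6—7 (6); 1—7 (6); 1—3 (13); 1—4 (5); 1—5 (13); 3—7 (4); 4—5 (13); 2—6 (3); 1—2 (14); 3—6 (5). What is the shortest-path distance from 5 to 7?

18

Some routes from 5 to 7:
5 → 3 → 7: 15 + 4 = 19
5 → 6 → 7: 12 + 6 = 18
5 → 1 → 7: 13 + 6 = 19
Shortest: 18.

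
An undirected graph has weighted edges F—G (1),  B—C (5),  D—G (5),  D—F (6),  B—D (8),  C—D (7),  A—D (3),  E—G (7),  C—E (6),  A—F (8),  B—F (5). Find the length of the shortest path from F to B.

5

Checking several routes:
F → G → D → B: 1 + 5 + 8 = 14
F → D → B: 6 + 8 = 14
F → B: 5
Best route has total 5.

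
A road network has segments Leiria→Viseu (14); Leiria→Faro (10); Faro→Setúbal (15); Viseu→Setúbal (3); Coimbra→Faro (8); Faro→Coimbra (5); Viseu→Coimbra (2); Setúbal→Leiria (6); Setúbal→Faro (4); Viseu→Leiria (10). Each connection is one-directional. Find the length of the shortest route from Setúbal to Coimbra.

9

Routes from Setúbal to Coimbra:
Setúbal -> Leiria -> Viseu -> Coimbra: 6 + 14 + 2 = 22
Setúbal -> Leiria -> Faro -> Coimbra: 6 + 10 + 5 = 21
Setúbal -> Faro -> Coimbra: 4 + 5 = 9
Best route has total 9 mi.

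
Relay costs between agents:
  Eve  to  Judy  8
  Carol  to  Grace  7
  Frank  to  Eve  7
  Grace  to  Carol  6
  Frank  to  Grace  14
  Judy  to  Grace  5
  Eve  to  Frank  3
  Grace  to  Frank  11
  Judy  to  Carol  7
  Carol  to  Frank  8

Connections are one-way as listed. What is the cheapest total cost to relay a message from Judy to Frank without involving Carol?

16

Routes from Judy to Frank avoiding Carol:
Judy-Grace-Frank: 5 + 11 = 16
The minimum is 16.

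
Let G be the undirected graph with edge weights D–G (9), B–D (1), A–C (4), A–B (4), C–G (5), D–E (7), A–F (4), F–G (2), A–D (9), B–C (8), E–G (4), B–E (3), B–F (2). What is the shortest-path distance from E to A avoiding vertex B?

10

Candidate routes:
E - G - F - A: 4 + 2 + 4 = 10
E - D - G - C - A: 7 + 9 + 5 + 4 = 25
E - D - A: 7 + 9 = 16
E - G - D - A: 4 + 9 + 9 = 22
E - G - C - A: 4 + 5 + 4 = 13
E - D - G - F - A: 7 + 9 + 2 + 4 = 22
The minimum is 10.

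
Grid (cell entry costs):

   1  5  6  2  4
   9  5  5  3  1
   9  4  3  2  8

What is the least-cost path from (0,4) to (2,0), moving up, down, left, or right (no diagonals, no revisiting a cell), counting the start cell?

26

Path (0,4) → (1,4) → (1,3) → (2,3) → (2,2) → (2,1) → (2,0): 4 + 1 + 3 + 2 + 3 + 4 + 9 = 26.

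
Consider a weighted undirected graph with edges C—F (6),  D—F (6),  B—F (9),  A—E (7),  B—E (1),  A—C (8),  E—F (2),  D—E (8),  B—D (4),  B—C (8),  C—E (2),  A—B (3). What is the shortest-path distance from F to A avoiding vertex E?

12

Checking several routes:
F-B-A: 9 + 3 = 12
F-D-B-A: 6 + 4 + 3 = 13
F-C-B-A: 6 + 8 + 3 = 17
F-C-A: 6 + 8 = 14
Best route has total 12.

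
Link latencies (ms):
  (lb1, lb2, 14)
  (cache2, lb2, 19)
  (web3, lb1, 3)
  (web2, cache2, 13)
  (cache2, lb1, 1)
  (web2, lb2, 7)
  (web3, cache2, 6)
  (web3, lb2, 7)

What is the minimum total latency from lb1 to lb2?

Comparing a few candidate routes:
lb1 → cache2 → web3 → lb2: 1 + 6 + 7 = 14
lb1 → web3 → lb2: 3 + 7 = 10
lb1 → lb2: 14
Shortest: 10 ms.

10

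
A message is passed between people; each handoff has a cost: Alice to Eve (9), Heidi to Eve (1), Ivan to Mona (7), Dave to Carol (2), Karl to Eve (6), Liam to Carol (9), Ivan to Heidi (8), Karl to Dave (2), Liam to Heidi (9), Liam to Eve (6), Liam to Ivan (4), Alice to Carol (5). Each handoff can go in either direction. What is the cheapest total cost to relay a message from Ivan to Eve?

Checking several routes:
Ivan -> Liam -> Eve: 4 + 6 = 10
Ivan -> Liam -> Heidi -> Eve: 4 + 9 + 1 = 14
Ivan -> Liam -> Carol -> Dave -> Karl -> Eve: 4 + 9 + 2 + 2 + 6 = 23
Ivan -> Heidi -> Eve: 8 + 1 = 9
Best route has total 9.

9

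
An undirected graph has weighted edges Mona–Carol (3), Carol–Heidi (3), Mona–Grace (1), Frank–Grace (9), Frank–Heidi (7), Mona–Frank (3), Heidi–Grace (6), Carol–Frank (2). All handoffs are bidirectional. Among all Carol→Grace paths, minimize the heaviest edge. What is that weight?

Comparing a few candidate routes:
Carol - Mona - Frank - Heidi - Grace: max(3, 3, 7, 6) = 7
Carol - Heidi - Frank - Mona - Grace: max(3, 7, 3, 1) = 7
Carol - Frank - Heidi - Grace: max(2, 7, 6) = 7
Carol - Frank - Mona - Grace: max(2, 3, 1) = 3
Carol - Heidi - Grace: max(3, 6) = 6
Carol - Mona - Grace: max(3, 1) = 3
Best route has worst link 3.

3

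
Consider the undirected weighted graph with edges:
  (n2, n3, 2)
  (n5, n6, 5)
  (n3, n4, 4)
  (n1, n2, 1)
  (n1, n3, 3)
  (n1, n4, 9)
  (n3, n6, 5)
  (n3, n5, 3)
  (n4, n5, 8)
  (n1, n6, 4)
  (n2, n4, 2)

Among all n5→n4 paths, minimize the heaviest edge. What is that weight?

Comparing a few candidate routes:
n5 -> n3 -> n4: max(3, 4) = 4
n5 -> n6 -> n1 -> n3 -> n4: max(5, 4, 3, 4) = 5
n5 -> n3 -> n1 -> n2 -> n4: max(3, 3, 1, 2) = 3
n5 -> n6 -> n1 -> n3 -> n2 -> n4: max(5, 4, 3, 2, 2) = 5
n5 -> n3 -> n6 -> n1 -> n2 -> n4: max(3, 5, 4, 1, 2) = 5
n5 -> n3 -> n2 -> n4: max(3, 2, 2) = 3
Smallest bottleneck: 3.

3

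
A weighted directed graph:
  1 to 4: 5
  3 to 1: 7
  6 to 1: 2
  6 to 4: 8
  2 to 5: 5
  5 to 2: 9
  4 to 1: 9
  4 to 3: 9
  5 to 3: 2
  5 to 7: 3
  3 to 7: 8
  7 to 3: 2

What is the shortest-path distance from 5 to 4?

14

Paths from 5 to 4:
5 -> 7 -> 3 -> 1 -> 4: 3 + 2 + 7 + 5 = 17
5 -> 3 -> 1 -> 4: 2 + 7 + 5 = 14
The minimum is 14.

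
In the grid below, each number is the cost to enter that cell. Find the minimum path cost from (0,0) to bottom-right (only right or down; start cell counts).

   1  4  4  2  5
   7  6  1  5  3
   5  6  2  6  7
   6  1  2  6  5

One optimal route is [0,0] [0,1] [0,2] [1,2] [2,2] [3,2] [3,3] [3,4].
Its cost is 1 + 4 + 4 + 1 + 2 + 2 + 6 + 5 = 25.
For comparison, the top-then-right route costs 31.

25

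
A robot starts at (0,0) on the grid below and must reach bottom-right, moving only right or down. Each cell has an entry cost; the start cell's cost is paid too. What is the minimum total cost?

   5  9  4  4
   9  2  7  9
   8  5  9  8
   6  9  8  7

45

Cheapest: (0,0) -> (0,1) -> (1,1) -> (2,1) -> (2,2) -> (2,3) -> (3,3)
  5 + 9 + 2 + 5 + 9 + 8 + 7 = 45
(Top row then right column would cost 46.)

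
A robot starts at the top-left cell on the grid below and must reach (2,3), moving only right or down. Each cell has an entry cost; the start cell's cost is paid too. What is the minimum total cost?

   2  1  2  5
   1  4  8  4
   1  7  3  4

18

Cheapest: (0,0) → (0,1) → (0,2) → (0,3) → (1,3) → (2,3)
  2 + 1 + 2 + 5 + 4 + 4 = 18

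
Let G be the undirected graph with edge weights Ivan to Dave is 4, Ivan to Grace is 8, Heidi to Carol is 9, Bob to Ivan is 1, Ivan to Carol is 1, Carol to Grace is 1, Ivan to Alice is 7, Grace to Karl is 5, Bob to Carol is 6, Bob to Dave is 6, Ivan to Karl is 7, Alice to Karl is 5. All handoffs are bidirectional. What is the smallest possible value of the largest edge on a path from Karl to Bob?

Some routes from Karl to Bob:
Karl -> Grace -> Carol -> Ivan -> Dave -> Bob: max(5, 1, 1, 4, 6) = 6
Karl -> Grace -> Carol -> Bob: max(5, 1, 6) = 6
Karl -> Grace -> Carol -> Ivan -> Bob: max(5, 1, 1, 1) = 5
Best route has worst link 5.

5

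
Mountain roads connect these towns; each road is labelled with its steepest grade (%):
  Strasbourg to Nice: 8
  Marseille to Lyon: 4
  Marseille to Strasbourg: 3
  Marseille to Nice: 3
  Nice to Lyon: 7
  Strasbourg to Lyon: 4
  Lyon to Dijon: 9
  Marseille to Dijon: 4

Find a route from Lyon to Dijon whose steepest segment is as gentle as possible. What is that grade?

A few of the Lyon→Dijon routes:
Lyon -> Nice -> Marseille -> Dijon: max(7, 3, 4) = 7
Lyon -> Strasbourg -> Marseille -> Dijon: max(4, 3, 4) = 4
Lyon -> Marseille -> Dijon: max(4, 4) = 4
Best route has worst link 4%.

4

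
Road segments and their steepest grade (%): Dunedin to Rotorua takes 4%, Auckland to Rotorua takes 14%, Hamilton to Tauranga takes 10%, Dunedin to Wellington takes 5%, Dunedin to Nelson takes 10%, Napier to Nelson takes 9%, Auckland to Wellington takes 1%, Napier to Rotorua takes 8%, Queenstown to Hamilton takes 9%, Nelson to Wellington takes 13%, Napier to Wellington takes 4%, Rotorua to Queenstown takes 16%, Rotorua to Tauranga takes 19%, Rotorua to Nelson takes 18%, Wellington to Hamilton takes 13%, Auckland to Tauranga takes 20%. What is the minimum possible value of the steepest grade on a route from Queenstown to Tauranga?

10

Some routes from Queenstown to Tauranga:
Queenstown→Rotorua→Dunedin→Nelson→Wellington→Hamilton→Tauranga: max(16, 4, 10, 13, 13, 10) = 16
Queenstown→Rotorua→Dunedin→Wellington→Hamilton→Tauranga: max(16, 4, 5, 13, 10) = 16
Queenstown→Rotorua→Dunedin→Nelson→Napier→Wellington→Hamilton→Tauranga: max(16, 4, 10, 9, 4, 13, 10) = 16
Queenstown→Rotorua→Auckland→Wellington→Hamilton→Tauranga: max(16, 14, 1, 13, 10) = 16
Queenstown→Hamilton→Tauranga: max(9, 10) = 10
The minimum achievable maximum is 10%.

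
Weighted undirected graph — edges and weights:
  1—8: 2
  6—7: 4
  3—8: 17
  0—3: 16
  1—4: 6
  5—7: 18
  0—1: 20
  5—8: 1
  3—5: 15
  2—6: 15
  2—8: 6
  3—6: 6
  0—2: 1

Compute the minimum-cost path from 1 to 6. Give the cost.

23

A few of the 1→6 routes:
1 -> 8 -> 3 -> 6: 2 + 17 + 6 = 25
1 -> 8 -> 2 -> 6: 2 + 6 + 15 = 23
1 -> 8 -> 5 -> 3 -> 6: 2 + 1 + 15 + 6 = 24
Shortest: 23.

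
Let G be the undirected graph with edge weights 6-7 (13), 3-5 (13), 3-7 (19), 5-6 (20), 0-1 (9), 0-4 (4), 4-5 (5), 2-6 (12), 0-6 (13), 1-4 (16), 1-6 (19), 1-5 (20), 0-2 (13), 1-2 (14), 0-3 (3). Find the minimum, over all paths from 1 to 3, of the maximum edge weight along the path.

A few of the 1→3 routes:
1→2→0→4→5→3: max(14, 13, 4, 5, 13) = 14
1→2→0→3: max(14, 13, 3) = 14
1→2→6→0→3: max(14, 12, 13, 3) = 14
1→0→3: max(9, 3) = 9
1→0→4→5→3: max(9, 4, 5, 13) = 13
1→2→6→0→4→5→3: max(14, 12, 13, 4, 5, 13) = 14
Best route has worst link 9.

9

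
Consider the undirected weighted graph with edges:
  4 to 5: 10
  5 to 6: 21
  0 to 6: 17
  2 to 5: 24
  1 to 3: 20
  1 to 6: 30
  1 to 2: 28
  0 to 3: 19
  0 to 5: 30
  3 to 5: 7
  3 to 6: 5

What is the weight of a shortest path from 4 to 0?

36

Comparing a few candidate routes:
4 - 5 - 6 - 3 - 0: 10 + 21 + 5 + 19 = 55
4 - 5 - 3 - 0: 10 + 7 + 19 = 36
4 - 5 - 0: 10 + 30 = 40
4 - 5 - 3 - 6 - 0: 10 + 7 + 5 + 17 = 39
4 - 5 - 6 - 0: 10 + 21 + 17 = 48
The minimum is 36.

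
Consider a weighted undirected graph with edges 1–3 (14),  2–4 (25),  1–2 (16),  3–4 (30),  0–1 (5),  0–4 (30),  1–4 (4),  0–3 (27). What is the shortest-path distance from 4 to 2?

Some routes from 4 to 2:
4 - 1 - 2: 4 + 16 = 20
4 - 2: 25
4 - 0 - 1 - 2: 30 + 5 + 16 = 51
The minimum is 20.

20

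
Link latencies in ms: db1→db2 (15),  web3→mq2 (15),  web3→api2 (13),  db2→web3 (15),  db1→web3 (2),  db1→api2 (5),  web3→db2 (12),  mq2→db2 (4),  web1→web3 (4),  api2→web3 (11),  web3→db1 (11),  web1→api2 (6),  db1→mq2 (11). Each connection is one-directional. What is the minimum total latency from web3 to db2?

Some routes from web3 to db2:
web3-db1-db2: 11 + 15 = 26
web3-mq2-db2: 15 + 4 = 19
web3-db2: 12
The minimum is 12 ms.

12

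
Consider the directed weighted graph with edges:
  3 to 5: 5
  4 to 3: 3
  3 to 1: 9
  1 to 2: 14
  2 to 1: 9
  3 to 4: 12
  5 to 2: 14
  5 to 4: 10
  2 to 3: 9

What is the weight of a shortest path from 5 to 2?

14

Paths from 5 to 2:
5→4→3→1→2: 10 + 3 + 9 + 14 = 36
5→2: 14
The minimum is 14.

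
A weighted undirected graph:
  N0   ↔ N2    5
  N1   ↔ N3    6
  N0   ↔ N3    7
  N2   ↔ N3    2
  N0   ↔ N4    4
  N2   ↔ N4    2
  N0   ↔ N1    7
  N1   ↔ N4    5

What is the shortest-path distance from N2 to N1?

7

Some routes from N2 to N1:
N2→N4→N1: 2 + 5 = 7
N2→N4→N0→N1: 2 + 4 + 7 = 13
N2→N0→N1: 5 + 7 = 12
N2→N3→N1: 2 + 6 = 8
Best route has total 7.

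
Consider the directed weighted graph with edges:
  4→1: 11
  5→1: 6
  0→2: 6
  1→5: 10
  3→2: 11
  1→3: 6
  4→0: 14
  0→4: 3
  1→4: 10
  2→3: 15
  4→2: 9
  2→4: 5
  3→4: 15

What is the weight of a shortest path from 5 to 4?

Candidate routes:
5 -> 1 -> 4: 6 + 10 = 16
5 -> 1 -> 3 -> 2 -> 4: 6 + 6 + 11 + 5 = 28
5 -> 1 -> 3 -> 4: 6 + 6 + 15 = 27
The minimum is 16.

16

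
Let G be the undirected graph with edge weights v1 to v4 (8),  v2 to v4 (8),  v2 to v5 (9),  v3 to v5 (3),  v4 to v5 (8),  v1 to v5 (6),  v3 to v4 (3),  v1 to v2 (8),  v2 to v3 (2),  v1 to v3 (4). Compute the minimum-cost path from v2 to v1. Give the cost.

6

Checking several routes:
v2 → v4 → v3 → v1: 8 + 3 + 4 = 15
v2 → v1: 8
v2 → v3 → v5 → v1: 2 + 3 + 6 = 11
v2 → v3 → v1: 2 + 4 = 6
v2 → v3 → v4 → v1: 2 + 3 + 8 = 13
Shortest: 6.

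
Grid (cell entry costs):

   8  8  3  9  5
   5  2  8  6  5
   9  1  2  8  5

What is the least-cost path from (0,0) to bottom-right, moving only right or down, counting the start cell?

31

Take r0c0→r1c0→r1c1→r2c1→r2c2→r2c3→r2c4 for a total of 8 + 5 + 2 + 1 + 2 + 8 + 5 = 31.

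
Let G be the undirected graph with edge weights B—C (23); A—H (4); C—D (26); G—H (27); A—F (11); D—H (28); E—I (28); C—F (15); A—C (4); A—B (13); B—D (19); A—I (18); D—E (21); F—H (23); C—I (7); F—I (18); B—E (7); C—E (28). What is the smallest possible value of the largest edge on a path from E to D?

Comparing a few candidate routes:
E→B→A→I→F→C→D: max(7, 13, 18, 18, 15, 26) = 26
E→B→A→F→C→D: max(7, 13, 11, 15, 26) = 26
E→B→A→F→I→C→D: max(7, 13, 11, 18, 7, 26) = 26
E→D: max(21) = 21
E→B→D: max(7, 19) = 19
E→B→A→I→C→D: max(7, 13, 18, 7, 26) = 26
Best route has worst link 19.

19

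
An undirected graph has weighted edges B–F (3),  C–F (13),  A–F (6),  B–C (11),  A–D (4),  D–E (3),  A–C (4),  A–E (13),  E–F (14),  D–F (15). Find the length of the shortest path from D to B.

Comparing a few candidate routes:
D - F - B: 15 + 3 = 18
D - E - A - F - B: 3 + 13 + 6 + 3 = 25
D - A - F - B: 4 + 6 + 3 = 13
D - A - C - F - B: 4 + 4 + 13 + 3 = 24
D - E - F - B: 3 + 14 + 3 = 20
D - A - C - B: 4 + 4 + 11 = 19
The minimum is 13.

13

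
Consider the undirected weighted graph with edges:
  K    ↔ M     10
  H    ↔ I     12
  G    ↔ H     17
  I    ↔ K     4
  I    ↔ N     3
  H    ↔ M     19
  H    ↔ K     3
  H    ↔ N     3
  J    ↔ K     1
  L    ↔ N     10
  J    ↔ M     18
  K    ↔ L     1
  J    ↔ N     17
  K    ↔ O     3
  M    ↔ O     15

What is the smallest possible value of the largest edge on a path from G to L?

17

Checking several routes:
G - H - I - N - L: max(17, 12, 3, 10) = 17
G - H - N - I - K - L: max(17, 3, 3, 4, 1) = 17
G - H - N - J - K - L: max(17, 3, 17, 1, 1) = 17
G - H - I - N - J - K - L: max(17, 12, 3, 17, 1, 1) = 17
G - H - N - L: max(17, 3, 10) = 17
G - H - I - K - L: max(17, 12, 4, 1) = 17
Smallest bottleneck: 17.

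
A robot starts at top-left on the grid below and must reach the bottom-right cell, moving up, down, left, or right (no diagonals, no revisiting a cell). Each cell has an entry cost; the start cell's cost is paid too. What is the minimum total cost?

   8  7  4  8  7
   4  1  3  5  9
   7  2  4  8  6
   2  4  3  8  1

Take (0,0)→(1,0)→(1,1)→(2,1)→(2,2)→(3,2)→(3,3)→(3,4) for a total of 8 + 4 + 1 + 2 + 4 + 3 + 8 + 1 = 31.

31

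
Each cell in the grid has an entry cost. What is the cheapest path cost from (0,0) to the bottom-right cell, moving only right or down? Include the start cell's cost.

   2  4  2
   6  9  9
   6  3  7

24

Cheapest: [0,0]→[0,1]→[0,2]→[1,2]→[2,2]
  2 + 4 + 2 + 9 + 7 = 24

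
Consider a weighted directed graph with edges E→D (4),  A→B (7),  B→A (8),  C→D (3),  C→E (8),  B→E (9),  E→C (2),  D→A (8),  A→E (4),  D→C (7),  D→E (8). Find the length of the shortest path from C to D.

3

Candidate routes:
C→D: 3
C→E→D: 8 + 4 = 12
The minimum is 3.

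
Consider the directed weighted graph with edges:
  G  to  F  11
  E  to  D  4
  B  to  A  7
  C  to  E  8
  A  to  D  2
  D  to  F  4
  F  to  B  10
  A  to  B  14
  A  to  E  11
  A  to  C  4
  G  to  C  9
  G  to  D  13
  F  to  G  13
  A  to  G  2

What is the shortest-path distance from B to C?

11

Paths from B to C:
B → A → D → F → G → C: 7 + 2 + 4 + 13 + 9 = 35
B → A → G → C: 7 + 2 + 9 = 18
B → A → C: 7 + 4 = 11
B → A → E → D → F → G → C: 7 + 11 + 4 + 4 + 13 + 9 = 48
Best route has total 11.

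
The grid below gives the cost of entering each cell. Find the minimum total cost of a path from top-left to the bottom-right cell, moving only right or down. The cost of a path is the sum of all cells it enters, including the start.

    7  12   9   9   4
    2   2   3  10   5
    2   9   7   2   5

28

Path (0,0) (1,0) (1,1) (1,2) (2,2) (2,3) (2,4): 7 + 2 + 2 + 3 + 7 + 2 + 5 = 28.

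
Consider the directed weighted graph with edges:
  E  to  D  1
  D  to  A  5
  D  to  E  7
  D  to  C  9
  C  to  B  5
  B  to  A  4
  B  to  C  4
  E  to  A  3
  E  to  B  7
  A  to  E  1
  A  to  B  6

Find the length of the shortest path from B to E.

5

Candidate routes:
B → A → E: 4 + 1 = 5
Best route has total 5.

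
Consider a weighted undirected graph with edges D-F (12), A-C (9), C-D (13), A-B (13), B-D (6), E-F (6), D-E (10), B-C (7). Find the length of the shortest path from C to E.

23

Paths from C to E:
C → A → B → D → F → E: 9 + 13 + 6 + 12 + 6 = 46
C → D → E: 13 + 10 = 23
C → D → F → E: 13 + 12 + 6 = 31
C → B → D → F → E: 7 + 6 + 12 + 6 = 31
C → B → D → E: 7 + 6 + 10 = 23
C → A → B → D → E: 9 + 13 + 6 + 10 = 38
Best route has total 23.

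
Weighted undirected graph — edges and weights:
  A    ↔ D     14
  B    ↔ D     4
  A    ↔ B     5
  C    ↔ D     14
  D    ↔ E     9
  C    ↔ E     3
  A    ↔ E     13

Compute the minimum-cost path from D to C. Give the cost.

12

Candidate routes:
D → B → A → E → C: 4 + 5 + 13 + 3 = 25
D → C: 14
D → E → C: 9 + 3 = 12
D → A → E → C: 14 + 13 + 3 = 30
The minimum is 12.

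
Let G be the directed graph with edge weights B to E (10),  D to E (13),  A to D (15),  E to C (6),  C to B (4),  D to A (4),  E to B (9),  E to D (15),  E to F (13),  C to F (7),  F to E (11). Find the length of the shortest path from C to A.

Candidate routes:
C-F-E-D-A: 7 + 11 + 15 + 4 = 37
C-B-E-D-A: 4 + 10 + 15 + 4 = 33
The minimum is 33.

33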